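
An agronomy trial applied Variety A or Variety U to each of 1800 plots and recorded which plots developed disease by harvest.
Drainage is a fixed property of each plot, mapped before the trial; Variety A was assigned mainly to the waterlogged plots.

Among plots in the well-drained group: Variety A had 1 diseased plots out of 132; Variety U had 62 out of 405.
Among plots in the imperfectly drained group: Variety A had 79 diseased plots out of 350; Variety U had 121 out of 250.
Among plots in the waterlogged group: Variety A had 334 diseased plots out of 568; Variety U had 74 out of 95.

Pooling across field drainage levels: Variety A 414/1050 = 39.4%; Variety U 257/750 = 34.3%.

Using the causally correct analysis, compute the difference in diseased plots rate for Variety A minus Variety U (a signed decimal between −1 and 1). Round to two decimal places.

Since field drainage is a pre-existing factor (not a product of the variety) and it affects the outcome on its own, it is a confounder. The stratified rates, not the pooled rate, identify the causal effect.
Adjusting over the population distribution of field drainage: 0.298·(0.008−0.153) + 0.333·(0.226−0.484) + 0.368·(0.588−0.779) = -0.200.

-0.20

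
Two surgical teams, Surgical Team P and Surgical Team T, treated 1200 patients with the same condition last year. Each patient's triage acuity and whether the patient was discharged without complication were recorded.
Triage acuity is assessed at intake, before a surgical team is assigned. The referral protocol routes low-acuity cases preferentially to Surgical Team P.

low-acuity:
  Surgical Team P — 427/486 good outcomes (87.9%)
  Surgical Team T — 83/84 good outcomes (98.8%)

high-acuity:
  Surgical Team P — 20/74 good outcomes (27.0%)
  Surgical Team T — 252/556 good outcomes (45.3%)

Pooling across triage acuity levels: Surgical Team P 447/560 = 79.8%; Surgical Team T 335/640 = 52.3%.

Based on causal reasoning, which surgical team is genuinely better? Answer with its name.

Surgical Team T is higher inside every triage acuity stratum but Surgical Team P is higher in aggregate. Whether to stratify depends on how triage acuity relates to the surgical team.
Since triage acuity is a pre-existing factor (not a product of the surgical team) and it affects the outcome on its own, it is a confounder. The stratified rates, not the pooled rate, identify the causal effect.
Within each level — low-acuity: 87.9% vs 98.8%; high-acuity: 27.0% vs 45.3% — Surgical Team T is higher every time.

Surgical Team T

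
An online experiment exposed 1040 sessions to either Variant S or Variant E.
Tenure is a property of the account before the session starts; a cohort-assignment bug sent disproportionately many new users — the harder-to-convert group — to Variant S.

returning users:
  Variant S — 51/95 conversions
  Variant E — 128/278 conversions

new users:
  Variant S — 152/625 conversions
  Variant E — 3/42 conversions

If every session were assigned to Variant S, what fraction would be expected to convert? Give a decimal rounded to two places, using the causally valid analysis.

0.35

User tenure is set before the variant has any effect — it is not caused by the variant — and it independently drives the outcome. That makes it a confounder, so the causal comparison is within user tenure levels.
Standardising Variant S to the population user tenure mix: 0.359·51/95 + 0.641·152/625 = 0.349.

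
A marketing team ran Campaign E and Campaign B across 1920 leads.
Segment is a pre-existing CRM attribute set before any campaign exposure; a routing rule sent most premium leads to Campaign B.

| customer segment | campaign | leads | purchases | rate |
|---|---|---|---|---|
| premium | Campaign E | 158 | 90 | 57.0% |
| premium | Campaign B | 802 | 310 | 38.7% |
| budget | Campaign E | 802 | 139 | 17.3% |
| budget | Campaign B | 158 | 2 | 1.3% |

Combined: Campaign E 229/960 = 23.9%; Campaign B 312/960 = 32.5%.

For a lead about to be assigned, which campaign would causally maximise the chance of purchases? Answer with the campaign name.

Campaign E

Campaign E is higher inside every customer segment stratum but Campaign B is higher in aggregate. Whether to stratify depends on how customer segment relates to the campaign.
Here customer segment is a common cause — it drives both which campaign a case falls under and the outcome. The crude comparison mixes populations; the stratum-specific rates are the causally relevant ones.
Within each level — premium: 57.0% vs 38.7%; budget: 17.3% vs 1.3% — Campaign E is higher every time.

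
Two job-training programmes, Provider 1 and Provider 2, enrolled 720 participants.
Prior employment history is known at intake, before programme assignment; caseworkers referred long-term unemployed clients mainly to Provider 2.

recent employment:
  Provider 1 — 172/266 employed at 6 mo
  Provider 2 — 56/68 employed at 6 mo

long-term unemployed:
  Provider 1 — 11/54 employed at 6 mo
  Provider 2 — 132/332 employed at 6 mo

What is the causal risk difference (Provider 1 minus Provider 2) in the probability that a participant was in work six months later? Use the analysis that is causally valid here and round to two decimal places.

-0.19

Within every prior employment history level Provider 2 has the higher rate, yet pooled Provider 1 does — Simpson's reversal.
Since prior employment history is a pre-existing factor (not a product of the programme) and it affects the outcome on its own, it is a confounder. The stratified rates, not the pooled rate, identify the causal effect.
Adjusting over the population distribution of prior employment history: 0.464·(0.647−0.824) + 0.536·(0.204−0.398) = -0.186.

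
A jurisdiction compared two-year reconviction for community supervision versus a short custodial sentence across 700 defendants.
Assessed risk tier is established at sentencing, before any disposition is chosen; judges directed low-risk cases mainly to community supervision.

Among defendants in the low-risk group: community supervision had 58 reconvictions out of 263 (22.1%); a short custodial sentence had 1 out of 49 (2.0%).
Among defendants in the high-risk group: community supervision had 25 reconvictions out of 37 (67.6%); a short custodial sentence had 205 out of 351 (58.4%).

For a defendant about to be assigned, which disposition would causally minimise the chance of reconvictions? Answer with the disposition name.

Nothing the disposition does changes assessed risk tier; the imbalance is an allocation artefact. With assessed risk tier also predicting the outcome, the pooled figure is confounded, and the within-stratum comparison is the causal one.
Within each level — low-risk: 22.1% vs 2.0%; high-risk: 67.6% vs 58.4% — a short custodial sentence is lower every time.

a short custodial sentence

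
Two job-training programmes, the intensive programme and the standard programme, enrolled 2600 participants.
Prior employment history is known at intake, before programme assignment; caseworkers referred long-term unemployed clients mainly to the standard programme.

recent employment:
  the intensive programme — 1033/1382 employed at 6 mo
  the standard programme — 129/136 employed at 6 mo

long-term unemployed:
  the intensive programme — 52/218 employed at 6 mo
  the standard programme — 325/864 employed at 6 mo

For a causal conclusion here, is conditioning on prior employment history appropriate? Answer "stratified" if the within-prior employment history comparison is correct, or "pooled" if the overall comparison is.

stratified

Prior employment history differs across programmes for reasons unrelated to any effect of the programme itself, and it separately predicts the outcome — a classic confounder. We must compare within prior employment history levels.
Within each level — recent employment: 74.7% vs 94.9%; long-term unemployed: 23.9% vs 37.6% — the standard programme is higher every time.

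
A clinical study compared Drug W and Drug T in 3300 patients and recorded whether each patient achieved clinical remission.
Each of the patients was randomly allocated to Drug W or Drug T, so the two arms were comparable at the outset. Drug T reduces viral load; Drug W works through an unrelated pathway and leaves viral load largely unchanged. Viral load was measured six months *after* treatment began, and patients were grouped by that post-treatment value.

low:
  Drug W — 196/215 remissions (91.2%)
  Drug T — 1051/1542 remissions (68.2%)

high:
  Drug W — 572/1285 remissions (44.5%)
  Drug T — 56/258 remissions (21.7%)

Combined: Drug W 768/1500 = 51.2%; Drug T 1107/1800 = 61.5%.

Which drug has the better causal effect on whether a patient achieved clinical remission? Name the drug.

Drug T

The viral load-specific comparison favours Drug W throughout, but the pooled figures favour Drug T. The question is whether to condition on viral load.
Stratifying would compare drugs among patients the drugs themselves sorted into viral load groups — a form of selection on an intermediate. The unconditioned pooled rates give the total causal effect.
Pooled: Drug W 51.2% vs Drug T 61.5%; Drug T is higher overall.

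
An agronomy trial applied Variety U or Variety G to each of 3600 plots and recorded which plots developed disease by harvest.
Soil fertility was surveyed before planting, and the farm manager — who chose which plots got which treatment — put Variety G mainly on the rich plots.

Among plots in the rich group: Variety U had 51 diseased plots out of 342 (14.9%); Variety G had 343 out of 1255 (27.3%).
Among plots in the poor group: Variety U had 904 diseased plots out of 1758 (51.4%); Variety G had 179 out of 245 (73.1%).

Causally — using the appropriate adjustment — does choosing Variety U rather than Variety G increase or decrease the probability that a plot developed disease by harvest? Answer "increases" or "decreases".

The imbalance in soil fertility arose from how plots were allocated, not from anything the variety did; and soil fertility independently affects the outcome. The pooled gap is confounded — condition on soil fertility.
Within each level — rich: 14.9% vs 27.3%; poor: 51.4% vs 73.1% — Variety U is lower every time.

decreases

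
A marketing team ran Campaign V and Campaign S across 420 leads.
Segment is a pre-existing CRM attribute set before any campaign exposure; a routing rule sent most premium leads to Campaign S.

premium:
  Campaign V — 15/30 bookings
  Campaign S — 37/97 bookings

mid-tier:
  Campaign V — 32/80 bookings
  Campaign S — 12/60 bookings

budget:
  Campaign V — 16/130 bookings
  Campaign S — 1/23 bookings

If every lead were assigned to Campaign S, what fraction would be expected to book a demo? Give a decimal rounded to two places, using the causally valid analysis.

0.20

Nothing the campaign does changes customer segment; the imbalance is an allocation artefact. With customer segment also predicting the outcome, the pooled figure is confounded, and the within-stratum comparison is the causal one.
Standardising Campaign S to the population customer segment mix: 0.302·37/97 + 0.333·12/60 + 0.364·1/23 = 0.198.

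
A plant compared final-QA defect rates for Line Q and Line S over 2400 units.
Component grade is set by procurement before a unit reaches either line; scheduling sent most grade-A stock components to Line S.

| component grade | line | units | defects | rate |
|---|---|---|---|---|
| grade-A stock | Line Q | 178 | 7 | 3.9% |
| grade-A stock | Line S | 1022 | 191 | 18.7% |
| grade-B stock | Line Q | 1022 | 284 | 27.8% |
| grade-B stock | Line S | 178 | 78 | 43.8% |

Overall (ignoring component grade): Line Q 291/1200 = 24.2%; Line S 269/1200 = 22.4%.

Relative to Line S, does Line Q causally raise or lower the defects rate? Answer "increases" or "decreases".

decreases

The component grade-specific comparison favours Line Q throughout, but the pooled figures favour Line S. The question is whether to condition on component grade.
Since component grade is a pre-existing factor (not a product of the line) and it affects the outcome on its own, it is a confounder. The stratified rates, not the pooled rate, identify the causal effect.
Within each level — grade-A stock: 3.9% vs 18.7%; grade-B stock: 27.8% vs 43.8% — Line Q is lower every time.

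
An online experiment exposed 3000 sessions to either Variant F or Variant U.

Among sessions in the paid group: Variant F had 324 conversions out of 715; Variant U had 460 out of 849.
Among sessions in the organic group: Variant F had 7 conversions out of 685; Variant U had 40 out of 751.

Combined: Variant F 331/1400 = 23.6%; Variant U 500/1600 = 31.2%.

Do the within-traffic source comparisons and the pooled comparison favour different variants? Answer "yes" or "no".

no

Within each traffic source level (paid 45.3% vs 54.2%; organic 1.0% vs 5.3%), Variant U has the higher rate every time. Pooled: 23.6% vs 31.2% — Variant U has the higher rate overall. They agree.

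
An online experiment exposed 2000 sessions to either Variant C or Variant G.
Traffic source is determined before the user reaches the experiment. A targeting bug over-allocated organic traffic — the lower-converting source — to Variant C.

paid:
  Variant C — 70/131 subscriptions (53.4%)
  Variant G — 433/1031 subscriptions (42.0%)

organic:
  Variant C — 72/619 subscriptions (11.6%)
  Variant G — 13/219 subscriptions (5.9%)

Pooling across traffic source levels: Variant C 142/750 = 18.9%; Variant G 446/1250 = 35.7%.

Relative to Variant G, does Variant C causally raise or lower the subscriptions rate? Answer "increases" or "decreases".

increases

Within every traffic source level Variant C has the higher rate, yet pooled Variant G does — Simpson's reversal.
Traffic source is set before the variant has any effect — it is not caused by the variant — and it independently drives the outcome. That makes it a confounder, so the causal comparison is within traffic source levels.
Within each level — paid: 53.4% vs 42.0%; organic: 11.6% vs 5.9% — Variant C is higher every time.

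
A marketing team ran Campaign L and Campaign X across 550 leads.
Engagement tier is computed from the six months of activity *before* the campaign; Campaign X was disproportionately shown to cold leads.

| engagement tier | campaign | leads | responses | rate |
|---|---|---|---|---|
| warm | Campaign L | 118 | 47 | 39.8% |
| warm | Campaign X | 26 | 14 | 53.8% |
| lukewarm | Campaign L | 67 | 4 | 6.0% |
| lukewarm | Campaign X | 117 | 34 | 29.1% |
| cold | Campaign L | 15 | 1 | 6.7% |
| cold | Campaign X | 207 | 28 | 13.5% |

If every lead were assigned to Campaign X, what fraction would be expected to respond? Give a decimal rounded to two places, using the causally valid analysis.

Since engagement tier is a pre-existing factor (not a product of the campaign) and it affects the outcome on its own, it is a confounder. The stratified rates, not the pooled rate, identify the causal effect.
Standardising Campaign X to the population engagement tier mix: 0.262·14/26 + 0.335·34/117 + 0.404·28/207 = 0.293.

0.29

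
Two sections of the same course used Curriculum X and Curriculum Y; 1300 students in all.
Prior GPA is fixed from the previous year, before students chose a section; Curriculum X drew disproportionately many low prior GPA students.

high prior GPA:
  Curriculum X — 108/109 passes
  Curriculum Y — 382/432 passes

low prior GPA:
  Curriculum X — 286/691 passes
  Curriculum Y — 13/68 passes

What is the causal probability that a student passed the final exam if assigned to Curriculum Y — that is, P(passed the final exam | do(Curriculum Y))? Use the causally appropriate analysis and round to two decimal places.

0.48

Within every prior GPA band level Curriculum X has the higher rate, yet pooled Curriculum Y does — Simpson's reversal.
Since prior GPA band is a pre-existing factor (not a product of the teaching method) and it affects the outcome on its own, it is a confounder. The stratified rates, not the pooled rate, identify the causal effect.
Standardising Curriculum Y to the population prior GPA band mix: 0.416·382/432 + 0.584·13/68 = 0.480.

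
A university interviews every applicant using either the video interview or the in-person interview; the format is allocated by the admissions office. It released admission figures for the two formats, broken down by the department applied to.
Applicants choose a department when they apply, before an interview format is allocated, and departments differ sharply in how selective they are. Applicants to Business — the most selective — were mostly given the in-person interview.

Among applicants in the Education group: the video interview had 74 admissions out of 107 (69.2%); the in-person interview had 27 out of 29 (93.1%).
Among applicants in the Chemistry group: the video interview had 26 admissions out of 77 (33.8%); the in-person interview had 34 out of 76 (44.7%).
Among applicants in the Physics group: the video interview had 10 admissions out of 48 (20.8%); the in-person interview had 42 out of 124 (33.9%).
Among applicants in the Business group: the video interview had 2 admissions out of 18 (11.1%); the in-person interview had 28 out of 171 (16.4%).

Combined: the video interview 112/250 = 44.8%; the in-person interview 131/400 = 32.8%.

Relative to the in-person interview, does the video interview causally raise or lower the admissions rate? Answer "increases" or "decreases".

Department differs across interview formats for reasons unrelated to any effect of the interview format itself, and it separately predicts the outcome — a classic confounder. We must compare within department levels.
Within each level — Education: 69.2% vs 93.1%; Chemistry: 33.8% vs 44.7%; Physics: 20.8% vs 33.9%; Business: 11.1% vs 16.4% — the in-person interview is higher every time.

decreases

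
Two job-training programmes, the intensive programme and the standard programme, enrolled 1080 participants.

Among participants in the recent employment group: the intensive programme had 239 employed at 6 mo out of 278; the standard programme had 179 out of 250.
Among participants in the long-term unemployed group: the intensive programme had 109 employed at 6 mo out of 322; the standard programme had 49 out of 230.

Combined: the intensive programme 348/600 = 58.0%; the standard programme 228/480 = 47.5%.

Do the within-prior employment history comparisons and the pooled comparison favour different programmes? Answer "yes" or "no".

no

Within each prior employment history level (recent employment 86.0% vs 71.6%; long-term unemployed 33.9% vs 21.3%), the intensive programme has the higher rate every time. Pooled: 58.0% vs 47.5% — the intensive programme has the higher rate overall. They agree.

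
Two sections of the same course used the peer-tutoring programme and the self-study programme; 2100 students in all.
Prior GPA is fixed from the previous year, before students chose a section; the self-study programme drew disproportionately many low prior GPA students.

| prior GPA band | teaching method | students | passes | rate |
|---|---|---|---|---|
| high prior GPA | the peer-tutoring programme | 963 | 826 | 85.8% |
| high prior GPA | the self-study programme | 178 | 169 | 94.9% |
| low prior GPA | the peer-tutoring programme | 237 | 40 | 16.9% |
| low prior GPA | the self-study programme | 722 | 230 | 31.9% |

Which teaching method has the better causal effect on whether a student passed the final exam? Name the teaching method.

the self-study programme

The imbalance in prior GPA band arose from how students were allocated, not from anything the teaching method did; and prior GPA band independently affects the outcome. The pooled gap is confounded — condition on prior GPA band.
Within each level — high prior GPA: 85.8% vs 94.9%; low prior GPA: 16.9% vs 31.9% — the self-study programme is higher every time.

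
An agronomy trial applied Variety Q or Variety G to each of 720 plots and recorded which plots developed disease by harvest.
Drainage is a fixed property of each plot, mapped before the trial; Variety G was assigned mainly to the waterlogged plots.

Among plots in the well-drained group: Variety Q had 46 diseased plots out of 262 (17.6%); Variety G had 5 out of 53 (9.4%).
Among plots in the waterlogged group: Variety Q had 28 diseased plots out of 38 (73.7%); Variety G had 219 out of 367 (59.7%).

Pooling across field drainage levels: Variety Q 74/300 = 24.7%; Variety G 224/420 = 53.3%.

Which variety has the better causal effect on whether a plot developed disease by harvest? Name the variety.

The stratified and pooled comparisons disagree (Variety G wins within each field drainage; Variety Q wins overall), so the answer turns on the causal role of field drainage.
The imbalance in field drainage arose from how plots were allocated, not from anything the variety did; and field drainage independently affects the outcome. The pooled gap is confounded — condition on field drainage.
Within each level — well-drained: 17.6% vs 9.4%; waterlogged: 73.7% vs 59.7% — Variety G is lower every time.

Variety G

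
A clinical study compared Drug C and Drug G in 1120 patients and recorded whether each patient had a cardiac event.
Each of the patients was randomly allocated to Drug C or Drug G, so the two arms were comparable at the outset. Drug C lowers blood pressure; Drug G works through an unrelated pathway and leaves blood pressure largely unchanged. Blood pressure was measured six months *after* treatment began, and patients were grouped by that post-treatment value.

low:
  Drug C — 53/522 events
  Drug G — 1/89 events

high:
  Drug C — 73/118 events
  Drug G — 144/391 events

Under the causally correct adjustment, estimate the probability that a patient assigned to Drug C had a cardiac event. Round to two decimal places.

0.20

Stratifying would compare drugs among patients the drugs themselves sorted into blood pressure groups — a form of selection on an intermediate. The unconditioned pooled rates give the total causal effect.
So P(outcome | do(Drug C)) is just the pooled rate for Drug C: 126/640 = 0.197.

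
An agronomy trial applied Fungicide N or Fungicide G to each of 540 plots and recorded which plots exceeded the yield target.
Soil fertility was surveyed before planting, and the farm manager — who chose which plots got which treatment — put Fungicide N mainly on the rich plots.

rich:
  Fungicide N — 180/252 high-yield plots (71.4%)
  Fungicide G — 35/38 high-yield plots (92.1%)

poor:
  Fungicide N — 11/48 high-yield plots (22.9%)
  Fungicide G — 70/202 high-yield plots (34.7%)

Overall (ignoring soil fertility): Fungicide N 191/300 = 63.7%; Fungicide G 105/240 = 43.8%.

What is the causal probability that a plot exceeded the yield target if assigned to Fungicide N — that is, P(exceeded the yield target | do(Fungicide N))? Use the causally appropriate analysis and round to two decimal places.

The imbalance in soil fertility arose from how plots were allocated, not from anything the fungicide did; and soil fertility independently affects the outcome. The pooled gap is confounded — condition on soil fertility.
Standardising Fungicide N to the population soil fertility mix: 0.537·180/252 + 0.463·11/48 = 0.490.

0.49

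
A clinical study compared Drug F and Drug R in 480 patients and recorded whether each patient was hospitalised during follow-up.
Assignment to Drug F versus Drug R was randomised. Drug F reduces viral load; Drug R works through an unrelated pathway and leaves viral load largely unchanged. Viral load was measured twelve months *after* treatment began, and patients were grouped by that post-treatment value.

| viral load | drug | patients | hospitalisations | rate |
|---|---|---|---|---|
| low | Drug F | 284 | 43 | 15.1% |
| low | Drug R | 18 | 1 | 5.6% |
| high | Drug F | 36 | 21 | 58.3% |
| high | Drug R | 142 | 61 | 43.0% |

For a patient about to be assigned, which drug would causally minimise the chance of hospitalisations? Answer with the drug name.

Viral load lies on the pathway drug → viral load → outcome, so adjusting for it blocks the indirect effect. For the total causal effect of drug, use the unadjusted pooled rates.
Pooled: Drug F 20.0% vs Drug R 38.8%; Drug F is lower overall.

Drug F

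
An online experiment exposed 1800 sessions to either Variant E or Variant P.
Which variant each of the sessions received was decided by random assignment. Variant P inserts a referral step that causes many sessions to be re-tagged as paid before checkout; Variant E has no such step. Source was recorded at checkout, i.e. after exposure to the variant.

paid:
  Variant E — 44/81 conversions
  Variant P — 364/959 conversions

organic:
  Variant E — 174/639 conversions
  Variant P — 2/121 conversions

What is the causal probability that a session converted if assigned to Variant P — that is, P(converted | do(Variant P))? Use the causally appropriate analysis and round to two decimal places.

Traffic source lies on the pathway variant → traffic source → outcome, so adjusting for it blocks the indirect effect. For the total causal effect of variant, use the unadjusted pooled rates.
So P(outcome | do(Variant P)) is just the pooled rate for Variant P: 366/1080 = 0.339.

0.34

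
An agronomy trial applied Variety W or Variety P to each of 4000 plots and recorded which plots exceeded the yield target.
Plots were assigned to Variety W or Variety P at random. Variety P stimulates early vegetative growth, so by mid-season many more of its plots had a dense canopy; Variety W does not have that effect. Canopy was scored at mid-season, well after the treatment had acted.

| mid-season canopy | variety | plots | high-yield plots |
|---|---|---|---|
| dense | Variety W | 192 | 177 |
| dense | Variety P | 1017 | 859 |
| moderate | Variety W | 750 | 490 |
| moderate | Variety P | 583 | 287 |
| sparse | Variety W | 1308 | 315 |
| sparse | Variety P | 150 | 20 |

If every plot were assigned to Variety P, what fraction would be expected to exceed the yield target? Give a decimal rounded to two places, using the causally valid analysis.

Mid-season canopy is recorded after the variety and is itself shifted by it — it sits on the causal path from variety to outcome. Conditioning on a mediator would strip out part of the effect we want; the pooled comparison gives the total causal effect.
So P(outcome | do(Variety P)) is just the pooled rate for Variety P: 1166/1750 = 0.666.

0.67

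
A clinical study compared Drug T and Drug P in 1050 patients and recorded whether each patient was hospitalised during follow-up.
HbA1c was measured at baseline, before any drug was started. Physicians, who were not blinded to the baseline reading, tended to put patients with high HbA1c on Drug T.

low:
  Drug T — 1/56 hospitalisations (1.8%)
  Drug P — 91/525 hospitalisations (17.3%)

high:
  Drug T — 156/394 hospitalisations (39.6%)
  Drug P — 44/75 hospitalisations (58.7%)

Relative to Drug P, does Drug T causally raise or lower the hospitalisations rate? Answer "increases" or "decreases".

decreases

The HbA1c-specific comparison favours Drug T throughout, but the pooled figures favour Drug P. The question is whether to condition on HbA1c.
Here HbA1c is a common cause — it drives both which drug a case falls under and the outcome. The crude comparison mixes populations; the stratum-specific rates are the causally relevant ones.
Within each level — low: 1.8% vs 17.3%; high: 39.6% vs 58.7% — Drug T is lower every time.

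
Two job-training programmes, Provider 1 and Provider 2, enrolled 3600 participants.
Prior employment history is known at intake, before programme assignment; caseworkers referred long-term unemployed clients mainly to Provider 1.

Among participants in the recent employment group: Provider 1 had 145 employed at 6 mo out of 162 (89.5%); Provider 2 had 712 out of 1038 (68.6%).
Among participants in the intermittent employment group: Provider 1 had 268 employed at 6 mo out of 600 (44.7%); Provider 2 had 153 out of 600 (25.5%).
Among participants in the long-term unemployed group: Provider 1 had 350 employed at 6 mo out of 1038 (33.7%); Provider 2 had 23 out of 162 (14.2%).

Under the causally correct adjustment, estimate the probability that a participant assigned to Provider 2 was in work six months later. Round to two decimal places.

Prior employment history satisfies the back-door criterion: it is not a descendant of the programme, and it blocks the spurious path from programme to outcome. Adjusting for it (i.e., using the within-prior employment history rates) gives the causal effect.
Standardising Provider 2 to the population prior employment history mix: 0.333·712/1038 + 0.333·153/600 + 0.333·23/162 = 0.361.

0.36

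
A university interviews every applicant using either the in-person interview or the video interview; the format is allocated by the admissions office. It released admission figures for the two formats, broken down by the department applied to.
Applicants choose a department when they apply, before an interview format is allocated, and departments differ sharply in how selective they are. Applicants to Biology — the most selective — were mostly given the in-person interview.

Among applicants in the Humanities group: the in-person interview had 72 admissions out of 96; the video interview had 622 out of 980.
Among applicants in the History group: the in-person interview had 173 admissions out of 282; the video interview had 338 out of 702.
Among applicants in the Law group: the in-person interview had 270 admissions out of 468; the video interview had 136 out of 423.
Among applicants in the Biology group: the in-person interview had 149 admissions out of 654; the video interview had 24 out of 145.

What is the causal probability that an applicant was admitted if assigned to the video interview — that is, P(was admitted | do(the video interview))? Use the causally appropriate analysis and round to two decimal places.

0.42

the in-person interview is higher inside every department stratum but the video interview is higher in aggregate. Whether to stratify depends on how department relates to the interview format.
The imbalance in department arose from how applicants were allocated, not from anything the interview format did; and department independently affects the outcome. The pooled gap is confounded — condition on department.
Standardising the video interview to the population department mix: 0.287·622/980 + 0.262·338/702 + 0.238·136/423 + 0.213·24/145 = 0.420.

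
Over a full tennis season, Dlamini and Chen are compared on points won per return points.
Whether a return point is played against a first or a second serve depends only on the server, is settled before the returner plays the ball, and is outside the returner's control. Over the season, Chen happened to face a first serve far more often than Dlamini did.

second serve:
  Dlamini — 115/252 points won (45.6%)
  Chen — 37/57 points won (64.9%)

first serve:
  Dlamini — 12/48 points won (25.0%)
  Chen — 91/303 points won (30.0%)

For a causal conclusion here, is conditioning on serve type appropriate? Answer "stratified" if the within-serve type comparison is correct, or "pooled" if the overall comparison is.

Serve type differs across players for reasons unrelated to any effect of the player itself, and it separately predicts the outcome — a classic confounder. We must compare within serve type levels.
Within each level — second serve: 45.6% vs 64.9%; first serve: 25.0% vs 30.0% — Chen is higher every time.

stratified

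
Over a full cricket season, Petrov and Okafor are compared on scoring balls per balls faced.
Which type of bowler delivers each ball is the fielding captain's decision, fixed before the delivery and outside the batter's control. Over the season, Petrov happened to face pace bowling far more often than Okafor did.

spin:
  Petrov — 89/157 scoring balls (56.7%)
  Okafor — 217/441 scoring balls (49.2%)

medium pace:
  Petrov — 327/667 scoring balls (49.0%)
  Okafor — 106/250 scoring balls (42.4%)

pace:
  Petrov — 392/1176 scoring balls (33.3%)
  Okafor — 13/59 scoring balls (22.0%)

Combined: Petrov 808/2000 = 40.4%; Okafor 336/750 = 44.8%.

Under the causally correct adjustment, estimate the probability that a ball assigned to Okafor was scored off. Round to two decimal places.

0.35

Bowling type is set before the player has any effect — it is not caused by the player — and it independently drives the outcome. That makes it a confounder, so the causal comparison is within bowling type levels.
Standardising Okafor to the population bowling type mix: 0.217·217/441 + 0.333·106/250 + 0.449·13/59 = 0.347.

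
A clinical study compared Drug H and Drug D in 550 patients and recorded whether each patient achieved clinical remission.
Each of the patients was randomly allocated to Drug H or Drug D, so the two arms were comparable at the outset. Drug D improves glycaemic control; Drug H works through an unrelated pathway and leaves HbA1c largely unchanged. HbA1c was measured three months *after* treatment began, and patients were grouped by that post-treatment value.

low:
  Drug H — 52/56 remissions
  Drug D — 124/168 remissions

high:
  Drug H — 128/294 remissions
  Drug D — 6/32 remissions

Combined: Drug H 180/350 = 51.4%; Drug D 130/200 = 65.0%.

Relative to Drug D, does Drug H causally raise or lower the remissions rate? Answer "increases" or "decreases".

decreases

HbA1c is recorded after the drug and is itself shifted by it — it sits on the causal path from drug to outcome. Conditioning on a mediator would strip out part of the effect we want; the pooled comparison gives the total causal effect.
Pooled: Drug H 51.4% vs Drug D 65.0%; Drug D is higher overall.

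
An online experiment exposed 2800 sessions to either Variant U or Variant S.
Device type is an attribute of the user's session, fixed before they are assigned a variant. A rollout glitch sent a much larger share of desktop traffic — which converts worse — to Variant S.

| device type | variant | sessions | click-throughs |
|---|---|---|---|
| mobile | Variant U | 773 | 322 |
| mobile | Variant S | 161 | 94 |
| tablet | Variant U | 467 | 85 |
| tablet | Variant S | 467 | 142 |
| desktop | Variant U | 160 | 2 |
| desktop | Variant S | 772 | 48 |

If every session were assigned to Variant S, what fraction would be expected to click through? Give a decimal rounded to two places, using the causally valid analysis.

0.32

Device type differs across variants for reasons unrelated to any effect of the variant itself, and it separately predicts the outcome — a classic confounder. We must compare within device type levels.
Standardising Variant S to the population device type mix: 0.334·94/161 + 0.334·142/467 + 0.333·48/772 = 0.317.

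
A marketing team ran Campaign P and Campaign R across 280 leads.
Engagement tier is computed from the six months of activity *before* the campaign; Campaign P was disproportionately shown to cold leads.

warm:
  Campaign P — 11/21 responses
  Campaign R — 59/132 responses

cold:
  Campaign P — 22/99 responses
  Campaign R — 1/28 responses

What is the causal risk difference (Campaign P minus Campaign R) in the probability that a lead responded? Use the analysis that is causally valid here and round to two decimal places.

The stratified and pooled comparisons disagree (Campaign P wins within each engagement tier; Campaign R wins overall), so the answer turns on the causal role of engagement tier.
The imbalance in engagement tier arose from how leads were allocated, not from anything the campaign did; and engagement tier independently affects the outcome. The pooled gap is confounded — condition on engagement tier.
Adjusting over the population distribution of engagement tier: 0.546·(0.524−0.447) + 0.454·(0.222−0.036) = +0.127.

+0.13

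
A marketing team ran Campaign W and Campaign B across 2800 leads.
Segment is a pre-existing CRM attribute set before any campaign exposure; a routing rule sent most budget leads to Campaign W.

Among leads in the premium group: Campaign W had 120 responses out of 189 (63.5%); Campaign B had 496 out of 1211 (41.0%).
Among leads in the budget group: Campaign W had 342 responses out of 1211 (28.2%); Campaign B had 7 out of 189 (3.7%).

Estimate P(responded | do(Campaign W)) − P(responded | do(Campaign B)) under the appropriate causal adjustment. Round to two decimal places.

The customer segment-specific comparison favours Campaign W throughout, but the pooled figures favour Campaign B. The question is whether to condition on customer segment.
Nothing the campaign does changes customer segment; the imbalance is an allocation artefact. With customer segment also predicting the outcome, the pooled figure is confounded, and the within-stratum comparison is the causal one.
Adjusting over the population distribution of customer segment: 0.500·(0.635−0.410) + 0.500·(0.282−0.037) = +0.235.

+0.24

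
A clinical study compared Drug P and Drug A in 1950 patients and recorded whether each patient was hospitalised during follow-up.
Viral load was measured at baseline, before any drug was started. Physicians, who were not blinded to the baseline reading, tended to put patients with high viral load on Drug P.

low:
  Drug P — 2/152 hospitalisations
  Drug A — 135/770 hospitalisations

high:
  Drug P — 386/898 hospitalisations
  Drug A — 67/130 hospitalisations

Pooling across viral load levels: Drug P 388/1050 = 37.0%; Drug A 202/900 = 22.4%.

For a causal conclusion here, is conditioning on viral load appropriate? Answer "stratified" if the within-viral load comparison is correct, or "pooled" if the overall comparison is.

Nothing the drug does changes viral load; the imbalance is an allocation artefact. With viral load also predicting the outcome, the pooled figure is confounded, and the within-stratum comparison is the causal one.
Within each level — low: 1.3% vs 17.5%; high: 43.0% vs 51.5% — Drug P is lower every time.

stratified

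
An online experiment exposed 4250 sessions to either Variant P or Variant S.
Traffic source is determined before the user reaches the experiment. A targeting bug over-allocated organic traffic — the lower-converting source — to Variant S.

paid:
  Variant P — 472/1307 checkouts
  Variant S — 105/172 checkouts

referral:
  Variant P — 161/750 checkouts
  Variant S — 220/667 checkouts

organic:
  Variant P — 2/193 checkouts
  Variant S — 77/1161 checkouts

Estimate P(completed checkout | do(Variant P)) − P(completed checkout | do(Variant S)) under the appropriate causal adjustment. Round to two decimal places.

-0.14

The traffic source-specific comparison favours Variant S throughout, but the pooled figures favour Variant P. The question is whether to condition on traffic source.
Nothing the variant does changes traffic source; the imbalance is an allocation artefact. With traffic source also predicting the outcome, the pooled figure is confounded, and the within-stratum comparison is the causal one.
Adjusting over the population distribution of traffic source: 0.348·(0.361−0.610) + 0.333·(0.215−0.330) + 0.319·(0.010−0.066) = -0.143.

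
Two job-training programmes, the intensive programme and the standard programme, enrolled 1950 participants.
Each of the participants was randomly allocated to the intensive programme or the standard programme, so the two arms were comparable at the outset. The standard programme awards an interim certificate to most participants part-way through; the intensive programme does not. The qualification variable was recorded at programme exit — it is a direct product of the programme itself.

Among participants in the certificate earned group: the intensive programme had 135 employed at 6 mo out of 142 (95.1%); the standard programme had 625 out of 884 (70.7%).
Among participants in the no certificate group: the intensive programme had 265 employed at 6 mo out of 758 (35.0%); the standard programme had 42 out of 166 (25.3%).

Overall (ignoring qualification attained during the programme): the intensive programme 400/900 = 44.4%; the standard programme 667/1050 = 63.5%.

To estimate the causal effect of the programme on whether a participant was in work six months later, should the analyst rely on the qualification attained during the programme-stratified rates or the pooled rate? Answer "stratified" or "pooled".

Because the programme influences qualification attained during the programme, qualification attained during the programme is a post-treatment mediator, not a confounder. Stratifying on it would bias the estimate; the causal effect is the crude pooled difference.
Pooled: the intensive programme 44.4% vs the standard programme 63.5%; the standard programme is higher overall.

pooled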